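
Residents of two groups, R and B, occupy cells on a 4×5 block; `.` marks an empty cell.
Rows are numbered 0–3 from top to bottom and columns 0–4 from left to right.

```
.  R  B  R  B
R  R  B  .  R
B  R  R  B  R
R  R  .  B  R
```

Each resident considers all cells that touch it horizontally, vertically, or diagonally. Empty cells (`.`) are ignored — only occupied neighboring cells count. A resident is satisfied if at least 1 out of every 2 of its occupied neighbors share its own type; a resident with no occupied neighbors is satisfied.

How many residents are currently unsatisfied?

Row 0: (0,1)R 2/4 ok · (0,2)B 1/4 unhappy · (0,3)R 1/4 unhappy · (0,4)B 0/2 unhappy
Row 1: (1,0)R 3/4 ok · (1,1)R 4/7 ok · (1,2)B 2/7 unhappy · (1,4)R 2/4 ok
Row 2: (2,0)B 0/5 unhappy · (2,1)R 5/7 ok · (2,2)R 3/6 ok · (2,3)B 2/6 unhappy · (2,4)R 2/4 ok
Row 3: (3,0)R 2/3 ok · (3,1)R 3/4 ok · (3,3)B 1/4 unhappy · (3,4)R 1/3 unhappy
Unsatisfied: (0,2), (0,3), (0,4), (1,2), (2,0), (2,3), (3,3), (3,4) — 8 in total.

8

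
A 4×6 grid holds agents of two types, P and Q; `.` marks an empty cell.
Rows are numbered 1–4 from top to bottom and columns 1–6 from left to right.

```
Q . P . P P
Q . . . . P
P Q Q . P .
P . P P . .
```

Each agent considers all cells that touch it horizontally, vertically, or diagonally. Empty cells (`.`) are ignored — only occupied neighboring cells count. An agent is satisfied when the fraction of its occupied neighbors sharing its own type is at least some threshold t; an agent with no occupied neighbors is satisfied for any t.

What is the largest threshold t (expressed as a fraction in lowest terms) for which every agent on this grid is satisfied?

(1,1)Q 1/1
(1,3)P — no occupied neighbors
(1,5)P 2/2
(1,6)P 2/2
(2,1)Q 2/3
(2,6)P 3/3
(3,1)P 1/3
(3,2)Q 2/5
(3,3)Q 1/3
(3,5)P 2/2
(4,1)P 1/2
(4,3)P 1/3
(4,4)P 2/3
The smallest same-type fraction is 1/3 at (3,1), which reduces to 1/3. Any threshold above that leaves this agent unsatisfied.

1/3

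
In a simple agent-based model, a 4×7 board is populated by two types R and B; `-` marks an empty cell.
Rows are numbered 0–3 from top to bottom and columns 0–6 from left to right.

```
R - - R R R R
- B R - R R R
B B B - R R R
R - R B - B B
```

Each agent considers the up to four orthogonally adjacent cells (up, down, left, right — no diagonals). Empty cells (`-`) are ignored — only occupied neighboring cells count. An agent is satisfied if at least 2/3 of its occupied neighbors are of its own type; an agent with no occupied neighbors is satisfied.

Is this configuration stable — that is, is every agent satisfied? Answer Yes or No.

No

Row 0: (0,0)R 0/0 ok · (0,3)R 1/1 ok · (0,4)R 3/3 ok · (0,5)R 3/3 ok · (0,6)R 2/2 ok
Row 1: (1,1)B 1/2 unhappy · (1,2)R 0/2 unhappy · (1,4)R 3/3 ok · (1,5)R 4/4 ok · (1,6)R 3/3 ok
Row 2: (2,0)B 1/2 unhappy · (2,1)B 3/3 ok · (2,2)B 1/3 unhappy · (2,4)R 2/2 ok · (2,5)R 3/4 ok · (2,6)R 2/3 ok
Row 3: (3,0)R 0/1 unhappy · (3,2)R 0/2 unhappy · (3,3)B 0/1 unhappy · (3,5)B 1/2 unhappy · (3,6)B 1/2 unhappy
For instance (1,1) has only 1/2 same-type neighbors, below 2/3.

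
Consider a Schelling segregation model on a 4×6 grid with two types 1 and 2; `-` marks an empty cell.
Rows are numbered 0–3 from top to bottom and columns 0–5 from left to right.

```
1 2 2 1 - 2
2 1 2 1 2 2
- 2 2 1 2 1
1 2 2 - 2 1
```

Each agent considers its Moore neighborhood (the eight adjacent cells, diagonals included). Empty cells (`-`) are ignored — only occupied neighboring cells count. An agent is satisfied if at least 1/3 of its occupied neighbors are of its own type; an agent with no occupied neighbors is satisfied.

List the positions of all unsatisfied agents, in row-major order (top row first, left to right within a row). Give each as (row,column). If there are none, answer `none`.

Row 0: (0,0)1 1/3 satisfied · (0,1)2 3/5 satisfied · (0,2)2 2/5 satisfied · (0,3)1 1/4 not · (0,5)2 2/2 satisfied
Row 1: (1,0)2 2/4 satisfied · (1,1)1 1/7 not · (1,2)2 4/8 satisfied · (1,3)1 2/7 not · (1,4)2 3/7 satisfied · (1,5)2 3/4 satisfied
Row 2: (2,1)2 5/7 satisfied · (2,2)2 4/7 satisfied · (2,3)1 1/7 not · (2,4)2 3/7 satisfied · (2,5)1 1/5 not
Row 3: (3,0)1 0/2 not · (3,1)2 3/4 satisfied · (3,2)2 3/4 satisfied · (3,4)2 1/4 not · (3,5)1 1/3 satisfied

(0,3), (1,1), (1,3), (2,3), (2,5), (3,0), (3,4)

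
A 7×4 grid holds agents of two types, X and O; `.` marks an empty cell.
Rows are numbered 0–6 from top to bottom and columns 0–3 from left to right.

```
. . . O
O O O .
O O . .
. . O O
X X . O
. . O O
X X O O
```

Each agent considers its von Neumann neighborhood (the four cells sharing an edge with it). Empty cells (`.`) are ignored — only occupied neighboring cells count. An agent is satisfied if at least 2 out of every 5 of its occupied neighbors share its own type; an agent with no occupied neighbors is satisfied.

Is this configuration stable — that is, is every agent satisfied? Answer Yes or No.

Yes

Row 0: (0,3)O 0/0 ok
Row 1: (1,0)O 2/2 ok · (1,1)O 3/3 ok · (1,2)O 1/1 ok
Row 2: (2,0)O 2/2 ok · (2,1)O 2/2 ok
Row 3: (3,2)O 1/1 ok · (3,3)O 2/2 ok
Row 4: (4,0)X 1/1 ok · (4,1)X 1/1 ok · (4,3)O 2/2 ok
Row 5: (5,2)O 2/2 ok · (5,3)O 3/3 ok
Row 6: (6,0)X 1/1 ok · (6,1)X 1/2 ok · (6,2)O 2/3 ok · (6,3)O 2/2 ok
All meet the threshold, so the configuration is stable.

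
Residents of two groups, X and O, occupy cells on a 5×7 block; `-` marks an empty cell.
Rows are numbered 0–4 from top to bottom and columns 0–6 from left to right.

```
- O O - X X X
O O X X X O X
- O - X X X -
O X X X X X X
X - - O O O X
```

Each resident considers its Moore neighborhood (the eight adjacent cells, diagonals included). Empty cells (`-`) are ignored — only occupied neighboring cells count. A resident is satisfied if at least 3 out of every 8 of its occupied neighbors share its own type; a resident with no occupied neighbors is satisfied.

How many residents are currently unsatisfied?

5

(0,1)O 3/4 ok
(0,2)O 2/4 ok
(0,4)X 3/4 ok
(0,5)X 4/5 ok
(0,6)X 2/3 ok
(1,0)O 3/3 ok
(1,1)O 4/5 ok
(1,2)X 2/6 unhappy
(1,3)X 5/6 ok
(1,4)X 6/7 ok
(1,5)O 0/7 unhappy
(1,6)X 3/4 ok
(2,1)O 3/6 ok
(2,3)X 7/7 ok
(2,4)X 7/8 ok
(2,5)X 6/7 ok
(3,0)O 1/3 unhappy
(3,1)X 2/4 ok
(3,2)X 3/5 ok
(3,3)X 4/6 ok
(3,4)X 5/8 ok
(3,5)X 5/7 ok
(3,6)X 3/4 ok
(4,0)X 1/2 ok
(4,3)O 1/4 unhappy
(4,4)O 2/5 ok
(4,5)O 1/5 unhappy
(4,6)X 2/3 ok
Unsatisfied: (1,2), (1,5), (3,0), (4,3), (4,5) — 5 in total.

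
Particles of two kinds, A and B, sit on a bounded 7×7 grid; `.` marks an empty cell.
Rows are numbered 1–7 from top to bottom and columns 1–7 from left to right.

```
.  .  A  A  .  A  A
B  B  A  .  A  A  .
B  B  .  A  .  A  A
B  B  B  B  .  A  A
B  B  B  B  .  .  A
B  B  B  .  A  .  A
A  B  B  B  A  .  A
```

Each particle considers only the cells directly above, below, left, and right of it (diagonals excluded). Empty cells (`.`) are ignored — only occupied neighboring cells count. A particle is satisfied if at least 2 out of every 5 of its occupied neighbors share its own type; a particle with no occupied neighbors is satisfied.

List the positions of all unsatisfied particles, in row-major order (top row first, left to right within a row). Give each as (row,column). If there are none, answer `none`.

(3,4), (7,1)

(1,3)A 2/2 satisfied
(1,4)A 1/1 satisfied
(1,6)A 2/2 satisfied
(1,7)A 1/1 satisfied
(2,1)B 2/2 satisfied
(2,2)B 2/3 satisfied
(2,3)A 1/2 satisfied
(2,5)A 1/1 satisfied
(2,6)A 3/3 satisfied
(3,1)B 3/3 satisfied
(3,2)B 3/3 satisfied
(3,4)A 0/1 not
(3,6)A 3/3 satisfied
(3,7)A 2/2 satisfied
(4,1)B 3/3 satisfied
(4,2)B 4/4 satisfied
(4,3)B 3/3 satisfied
(4,4)B 2/3 satisfied
(4,6)A 2/2 satisfied
(4,7)A 3/3 satisfied
(5,1)B 3/3 satisfied
(5,2)B 4/4 satisfied
(5,3)B 4/4 satisfied
(5,4)B 2/2 satisfied
(5,7)A 2/2 satisfied
(6,1)B 2/3 satisfied
(6,2)B 4/4 satisfied
(6,3)B 3/3 satisfied
(6,5)A 1/1 satisfied
(6,7)A 2/2 satisfied
(7,1)A 0/2 not
(7,2)B 2/3 satisfied
(7,3)B 3/3 satisfied
(7,4)B 1/2 satisfied
(7,5)A 1/2 satisfied
(7,7)A 1/1 satisfied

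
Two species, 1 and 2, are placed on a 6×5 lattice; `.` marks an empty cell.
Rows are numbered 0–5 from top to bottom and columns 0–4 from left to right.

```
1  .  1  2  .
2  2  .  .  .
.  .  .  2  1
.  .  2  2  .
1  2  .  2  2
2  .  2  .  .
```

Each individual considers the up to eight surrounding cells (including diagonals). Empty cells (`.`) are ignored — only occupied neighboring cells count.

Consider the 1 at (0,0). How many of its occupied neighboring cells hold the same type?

0

Occupied neighbors of (0,0): (1,0)=2, (1,1)=2.
Same type (1): 0 of 2.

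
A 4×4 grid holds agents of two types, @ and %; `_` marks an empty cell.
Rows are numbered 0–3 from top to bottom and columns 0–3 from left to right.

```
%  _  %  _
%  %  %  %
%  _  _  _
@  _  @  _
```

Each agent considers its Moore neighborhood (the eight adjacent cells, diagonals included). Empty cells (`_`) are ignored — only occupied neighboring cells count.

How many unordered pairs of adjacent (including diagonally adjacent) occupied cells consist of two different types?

1

Scan each occupied cell's neighbors to the right and below (and the two forward diagonals) so each pair is counted once.
Row 0: %(0,0)–%(1,0)= %(0,0)–%(1,1)= %(0,2)–%(1,2)= %(0,2)–%(1,3)= %(0,2)–%(1,1)=  → 0/5 unlike.
Row 1: %(1,0)–%(1,1)= %(1,0)–%(2,0)= %(1,1)–%(1,2)= %(1,1)–%(2,0)= %(1,2)–%(1,3)=  → 0/5 unlike.
Row 2: %(2,0)–@(3,0)≠  → 1/1 unlike.
Total adjacent occupied pairs: 11; unlike-type pairs: 1.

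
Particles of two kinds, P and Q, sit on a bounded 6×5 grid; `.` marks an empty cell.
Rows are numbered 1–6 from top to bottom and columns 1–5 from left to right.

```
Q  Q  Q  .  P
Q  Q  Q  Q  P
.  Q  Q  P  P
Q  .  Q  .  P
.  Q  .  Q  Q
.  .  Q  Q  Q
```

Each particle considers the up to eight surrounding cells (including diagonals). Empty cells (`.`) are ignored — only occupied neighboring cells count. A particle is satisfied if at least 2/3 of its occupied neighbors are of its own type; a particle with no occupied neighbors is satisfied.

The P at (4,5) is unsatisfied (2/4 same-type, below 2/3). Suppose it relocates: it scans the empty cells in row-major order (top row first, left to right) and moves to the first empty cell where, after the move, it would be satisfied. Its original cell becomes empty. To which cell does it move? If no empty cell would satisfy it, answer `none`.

none

Vacating (4,5). Empty cells in order:
  (1,4): 2/5 same-type → still unsatisfied.
  (3,1): 0/4 same-type → still unsatisfied.
  (4,2): 0/5 same-type → still unsatisfied.
  (4,4): 2/6 same-type → still unsatisfied.
  (5,1): 0/2 same-type → still unsatisfied.
  (5,3): 0/5 same-type → still unsatisfied.
  (6,1): 0/1 same-type → still unsatisfied.
  (6,2): 0/2 same-type → still unsatisfied.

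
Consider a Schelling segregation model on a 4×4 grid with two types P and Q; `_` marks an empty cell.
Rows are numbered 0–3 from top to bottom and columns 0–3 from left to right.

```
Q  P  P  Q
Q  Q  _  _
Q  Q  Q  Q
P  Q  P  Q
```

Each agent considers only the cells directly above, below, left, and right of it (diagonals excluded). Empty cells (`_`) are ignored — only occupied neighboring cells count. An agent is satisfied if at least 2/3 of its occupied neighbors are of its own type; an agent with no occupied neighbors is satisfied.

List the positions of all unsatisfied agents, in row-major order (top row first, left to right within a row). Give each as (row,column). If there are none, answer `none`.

Row 0: (0,0)Q 1/2 ✗ · (0,1)P 1/3 ✗ · (0,2)P 1/2 ✗ · (0,3)Q 0/1 ✗
Row 1: (1,0)Q 3/3 ✓ · (1,1)Q 2/3 ✓
Row 2: (2,0)Q 2/3 ✓ · (2,1)Q 4/4 ✓ · (2,2)Q 2/3 ✓ · (2,3)Q 2/2 ✓
Row 3: (3,0)P 0/2 ✗ · (3,1)Q 1/3 ✗ · (3,2)P 0/3 ✗ · (3,3)Q 1/2 ✗

(0,0), (0,1), (0,2), (0,3), (3,0), (3,1), (3,2), (3,3)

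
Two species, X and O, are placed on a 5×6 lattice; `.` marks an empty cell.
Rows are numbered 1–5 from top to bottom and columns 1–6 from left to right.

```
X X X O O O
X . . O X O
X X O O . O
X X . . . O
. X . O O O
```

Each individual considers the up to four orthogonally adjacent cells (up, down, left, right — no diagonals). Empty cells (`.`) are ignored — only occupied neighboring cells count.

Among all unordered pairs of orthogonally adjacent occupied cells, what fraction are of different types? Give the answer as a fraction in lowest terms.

Scan each occupied cell's neighbors to the right and below so each pair is counted once.
Row 1: X(1,1)–X(1,2)= X(1,1)–X(2,1)= X(1,2)–X(1,3)= X(1,3)–O(1,4)≠ O(1,4)–O(1,5)= O(1,4)–O(2,4)= O(1,5)–O(1,6)= O(1,5)–X(2,5)≠ O(1,6)–O(2,6)=  → 2/9 unlike.
Row 2: X(2,1)–X(3,1)= O(2,4)–X(2,5)≠ O(2,4)–O(3,4)= X(2,5)–O(2,6)≠ O(2,6)–O(3,6)=  → 2/5 unlike.
Row 3: X(3,1)–X(3,2)= X(3,1)–X(4,1)= X(3,2)–O(3,3)≠ X(3,2)–X(4,2)= O(3,3)–O(3,4)= O(3,6)–O(4,6)=  → 1/6 unlike.
Row 4: X(4,1)–X(4,2)= X(4,2)–X(5,2)= O(4,6)–O(5,6)=  → 0/3 unlike.
Row 5: O(5,4)–O(5,5)= O(5,5)–O(5,6)=  → 0/2 unlike.
Total adjacent occupied pairs: 25; unlike-type pairs: 5.
5/25 reduces to 1/5.

1/5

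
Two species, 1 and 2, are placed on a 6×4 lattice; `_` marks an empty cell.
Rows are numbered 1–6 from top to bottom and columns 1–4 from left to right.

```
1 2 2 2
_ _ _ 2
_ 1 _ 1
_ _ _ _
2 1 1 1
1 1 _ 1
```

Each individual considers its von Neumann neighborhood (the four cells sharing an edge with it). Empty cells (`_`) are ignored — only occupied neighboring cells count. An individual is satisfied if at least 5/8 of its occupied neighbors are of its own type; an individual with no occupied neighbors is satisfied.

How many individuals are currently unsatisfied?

Row 1: (1,1)1 0/1 unhappy · (1,2)2 1/2 unhappy · (1,3)2 2/2 ok · (1,4)2 2/2 ok
Row 2: (2,4)2 1/2 unhappy
Row 3: (3,2)1 0/0 ok · (3,4)1 0/1 unhappy
Row 5: (5,1)2 0/2 unhappy · (5,2)1 2/3 ok · (5,3)1 2/2 ok · (5,4)1 2/2 ok
Row 6: (6,1)1 1/2 unhappy · (6,2)1 2/2 ok · (6,4)1 1/1 ok
Unsatisfied: (1,1), (1,2), (2,4), (3,4), (5,1), (6,1) — 6 in total.

6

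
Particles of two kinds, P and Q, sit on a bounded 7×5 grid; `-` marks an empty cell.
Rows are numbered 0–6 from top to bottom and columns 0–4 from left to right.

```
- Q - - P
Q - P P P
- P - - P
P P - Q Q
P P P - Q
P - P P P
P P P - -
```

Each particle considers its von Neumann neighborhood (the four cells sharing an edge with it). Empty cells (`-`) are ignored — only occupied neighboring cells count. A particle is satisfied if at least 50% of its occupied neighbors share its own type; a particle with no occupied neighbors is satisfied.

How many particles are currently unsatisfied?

0

Row 0: (0,1)Q 0/0 ok · (0,4)P 1/1 ok
Row 1: (1,0)Q 0/0 ok · (1,2)P 1/1 ok · (1,3)P 2/2 ok · (1,4)P 3/3 ok
Row 2: (2,1)P 1/1 ok · (2,4)P 1/2 ok
Row 3: (3,0)P 2/2 ok · (3,1)P 3/3 ok · (3,3)Q 1/1 ok · (3,4)Q 2/3 ok
Row 4: (4,0)P 3/3 ok · (4,1)P 3/3 ok · (4,2)P 2/2 ok · (4,4)Q 1/2 ok
Row 5: (5,0)P 2/2 ok · (5,2)P 3/3 ok · (5,3)P 2/2 ok · (5,4)P 1/2 ok
Row 6: (6,0)P 2/2 ok · (6,1)P 2/2 ok · (6,2)P 2/2 ok
Every one meets the threshold.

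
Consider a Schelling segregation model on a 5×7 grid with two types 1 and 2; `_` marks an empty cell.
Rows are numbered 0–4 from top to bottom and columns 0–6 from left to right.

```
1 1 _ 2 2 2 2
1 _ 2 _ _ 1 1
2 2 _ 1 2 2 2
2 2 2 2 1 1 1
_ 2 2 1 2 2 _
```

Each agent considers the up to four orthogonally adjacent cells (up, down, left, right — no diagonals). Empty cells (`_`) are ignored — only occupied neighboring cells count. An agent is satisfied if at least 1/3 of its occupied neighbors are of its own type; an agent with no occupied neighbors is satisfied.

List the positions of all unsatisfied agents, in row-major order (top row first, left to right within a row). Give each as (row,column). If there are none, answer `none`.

(2,3), (3,3), (3,4), (4,3)

Row 0: (0,0)1 2/2 ok · (0,1)1 1/1 ok · (0,3)2 1/1 ok · (0,4)2 2/2 ok · (0,5)2 2/3 ok · (0,6)2 1/2 ok
Row 1: (1,0)1 1/2 ok · (1,2)2 0/0 ok · (1,5)1 1/3 ok · (1,6)1 1/3 ok
Row 2: (2,0)2 2/3 ok · (2,1)2 2/2 ok · (2,3)1 0/2 unhappy · (2,4)2 1/3 ok · (2,5)2 2/4 ok · (2,6)2 1/3 ok
Row 3: (3,0)2 2/2 ok · (3,1)2 4/4 ok · (3,2)2 3/3 ok · (3,3)2 1/4 unhappy · (3,4)1 1/4 unhappy · (3,5)1 2/4 ok · (3,6)1 1/2 ok
Row 4: (4,1)2 2/2 ok · (4,2)2 2/3 ok · (4,3)1 0/3 unhappy · (4,4)2 1/3 ok · (4,5)2 1/2 ok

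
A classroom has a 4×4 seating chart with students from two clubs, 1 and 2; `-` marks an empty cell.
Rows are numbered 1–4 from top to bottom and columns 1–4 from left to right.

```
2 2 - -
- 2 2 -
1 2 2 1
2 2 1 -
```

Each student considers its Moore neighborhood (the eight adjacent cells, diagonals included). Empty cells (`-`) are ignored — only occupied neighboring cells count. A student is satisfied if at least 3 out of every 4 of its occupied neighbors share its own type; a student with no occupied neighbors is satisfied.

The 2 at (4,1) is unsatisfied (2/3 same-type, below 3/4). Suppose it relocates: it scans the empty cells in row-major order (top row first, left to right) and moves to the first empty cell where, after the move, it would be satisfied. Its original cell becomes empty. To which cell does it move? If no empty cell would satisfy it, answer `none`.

Vacating (4,1). Empty cells in order:
  (1,3): 3/3 same-type → satisfied — stop here.

(1,3)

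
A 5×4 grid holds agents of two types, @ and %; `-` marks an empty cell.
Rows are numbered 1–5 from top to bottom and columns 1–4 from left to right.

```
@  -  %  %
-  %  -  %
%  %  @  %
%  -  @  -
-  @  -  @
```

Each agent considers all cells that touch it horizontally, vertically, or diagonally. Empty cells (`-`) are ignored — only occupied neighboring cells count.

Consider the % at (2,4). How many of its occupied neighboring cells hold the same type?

3

Occupied neighbors of (2,4): (1,3)=%, (1,4)=%, (3,3)=@, (3,4)=%.
Same type (%): 3 of 4.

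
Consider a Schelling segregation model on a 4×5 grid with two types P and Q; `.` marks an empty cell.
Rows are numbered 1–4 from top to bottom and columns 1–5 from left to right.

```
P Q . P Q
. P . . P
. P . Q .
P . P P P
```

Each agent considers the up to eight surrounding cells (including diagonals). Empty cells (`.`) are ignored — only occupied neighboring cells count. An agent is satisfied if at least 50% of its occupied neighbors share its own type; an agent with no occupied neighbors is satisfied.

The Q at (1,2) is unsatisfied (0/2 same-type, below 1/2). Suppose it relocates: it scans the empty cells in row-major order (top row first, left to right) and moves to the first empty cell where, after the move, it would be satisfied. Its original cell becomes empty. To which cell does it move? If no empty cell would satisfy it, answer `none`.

(2,4)

Vacating (1,2). Empty cells in order:
  (1,3): 0/2 same-type → still unsatisfied.
  (2,1): 0/3 same-type → still unsatisfied.
  (2,3): 1/4 same-type → still unsatisfied.
  (2,4): 2/4 same-type → satisfied — stop here.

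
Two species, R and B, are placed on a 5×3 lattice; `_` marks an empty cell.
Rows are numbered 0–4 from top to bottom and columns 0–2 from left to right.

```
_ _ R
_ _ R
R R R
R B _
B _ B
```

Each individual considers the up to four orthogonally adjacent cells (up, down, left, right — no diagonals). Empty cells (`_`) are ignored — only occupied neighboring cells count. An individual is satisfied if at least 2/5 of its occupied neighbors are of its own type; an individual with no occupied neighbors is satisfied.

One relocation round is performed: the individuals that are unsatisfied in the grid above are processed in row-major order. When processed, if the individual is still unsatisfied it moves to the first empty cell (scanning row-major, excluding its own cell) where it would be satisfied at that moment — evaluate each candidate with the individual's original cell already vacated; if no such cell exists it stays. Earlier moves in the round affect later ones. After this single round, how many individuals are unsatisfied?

Initially unsatisfied (in order): (3,0), (3,1), (4,0).
  (3,0) → (0,0).
  (3,1) → (3,0).
  (4,0): now satisfied by earlier moves; stays.
Resulting grid:
R _ R
_ _ R
R R R
B _ _
B _ B
All satisfied now.

0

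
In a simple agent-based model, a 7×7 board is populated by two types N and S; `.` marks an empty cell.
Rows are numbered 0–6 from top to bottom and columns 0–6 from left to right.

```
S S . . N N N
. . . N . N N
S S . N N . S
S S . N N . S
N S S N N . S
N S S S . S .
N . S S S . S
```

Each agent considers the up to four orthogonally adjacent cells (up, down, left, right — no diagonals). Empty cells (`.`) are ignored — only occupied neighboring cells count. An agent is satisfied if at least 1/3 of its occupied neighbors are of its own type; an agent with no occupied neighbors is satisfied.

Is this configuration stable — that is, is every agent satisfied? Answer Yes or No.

Yes

Row 0: (0,0)S 1/1 satisfied · (0,1)S 1/1 satisfied · (0,4)N 1/1 satisfied · (0,5)N 3/3 satisfied · (0,6)N 2/2 satisfied
Row 1: (1,3)N 1/1 satisfied · (1,5)N 2/2 satisfied · (1,6)N 2/3 satisfied
Row 2: (2,0)S 2/2 satisfied · (2,1)S 2/2 satisfied · (2,3)N 3/3 satisfied · (2,4)N 2/2 satisfied · (2,6)S 1/2 satisfied
Row 3: (3,0)S 2/3 satisfied · (3,1)S 3/3 satisfied · (3,3)N 3/3 satisfied · (3,4)N 3/3 satisfied · (3,6)S 2/2 satisfied
Row 4: (4,0)N 1/3 satisfied · (4,1)S 3/4 satisfied · (4,2)S 2/3 satisfied · (4,3)N 2/4 satisfied · (4,4)N 2/2 satisfied · (4,6)S 1/1 satisfied
Row 5: (5,0)N 2/3 satisfied · (5,1)S 2/3 satisfied · (5,2)S 4/4 satisfied · (5,3)S 2/3 satisfied · (5,5)S 0/0 satisfied
Row 6: (6,0)N 1/1 satisfied · (6,2)S 2/2 satisfied · (6,3)S 3/3 satisfied · (6,4)S 1/1 satisfied · (6,6)S 0/0 satisfied
All meet the threshold, so the configuration is stable.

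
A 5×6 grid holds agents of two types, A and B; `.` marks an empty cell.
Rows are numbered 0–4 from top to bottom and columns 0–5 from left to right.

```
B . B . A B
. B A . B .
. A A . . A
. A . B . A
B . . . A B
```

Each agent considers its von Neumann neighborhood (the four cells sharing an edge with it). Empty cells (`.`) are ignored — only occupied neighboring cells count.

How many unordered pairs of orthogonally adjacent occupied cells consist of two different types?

7

Scan each occupied cell's neighbors to the right and below so each pair is counted once.
From row 0: 3 unlike of 3 pairs (running 3/3).
From row 1: 2 unlike of 3 pairs (running 5/6).
From row 2: 0 unlike of 3 pairs (running 5/9).
From row 3: 1 unlike of 1 pairs (running 6/10).
From row 4: 1 unlike of 1 pairs (running 7/11).
Total adjacent occupied pairs: 11; unlike-type pairs: 7.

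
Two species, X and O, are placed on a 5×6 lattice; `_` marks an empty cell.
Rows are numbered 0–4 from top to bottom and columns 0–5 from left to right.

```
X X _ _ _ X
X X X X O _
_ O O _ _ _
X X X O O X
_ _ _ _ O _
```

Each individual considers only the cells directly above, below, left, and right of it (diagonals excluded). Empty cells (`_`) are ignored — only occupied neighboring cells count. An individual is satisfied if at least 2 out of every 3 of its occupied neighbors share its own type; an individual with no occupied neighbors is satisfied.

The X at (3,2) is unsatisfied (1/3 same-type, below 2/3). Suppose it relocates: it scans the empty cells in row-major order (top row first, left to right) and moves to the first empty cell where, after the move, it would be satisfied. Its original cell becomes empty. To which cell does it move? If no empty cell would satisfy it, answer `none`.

(0,2)

Vacating (3,2). Empty cells in order:
  (0,2): 2/2 same-type → satisfied — stop here.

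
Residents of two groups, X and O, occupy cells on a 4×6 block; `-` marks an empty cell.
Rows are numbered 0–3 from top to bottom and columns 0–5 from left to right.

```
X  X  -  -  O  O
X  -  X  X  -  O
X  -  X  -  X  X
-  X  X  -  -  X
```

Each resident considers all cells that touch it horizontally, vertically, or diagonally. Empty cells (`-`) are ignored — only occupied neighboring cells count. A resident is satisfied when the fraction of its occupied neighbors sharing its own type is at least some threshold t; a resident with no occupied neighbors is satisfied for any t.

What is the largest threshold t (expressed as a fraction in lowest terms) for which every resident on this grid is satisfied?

1/2

(0,0)X 2/2
(0,1)X 3/3
(0,4)O 2/3
(0,5)O 2/2
(1,0)X 3/3
(1,2)X 3/3
(1,3)X 3/4
(1,5)O 2/4
(2,0)X 2/2
(2,2)X 4/4
(2,4)X 3/4
(2,5)X 2/3
(3,1)X 3/3
(3,2)X 2/2
(3,5)X 2/2
The smallest same-type fraction is 2/4 at (1,5), which reduces to 1/2. Any threshold above that leaves this resident unsatisfied.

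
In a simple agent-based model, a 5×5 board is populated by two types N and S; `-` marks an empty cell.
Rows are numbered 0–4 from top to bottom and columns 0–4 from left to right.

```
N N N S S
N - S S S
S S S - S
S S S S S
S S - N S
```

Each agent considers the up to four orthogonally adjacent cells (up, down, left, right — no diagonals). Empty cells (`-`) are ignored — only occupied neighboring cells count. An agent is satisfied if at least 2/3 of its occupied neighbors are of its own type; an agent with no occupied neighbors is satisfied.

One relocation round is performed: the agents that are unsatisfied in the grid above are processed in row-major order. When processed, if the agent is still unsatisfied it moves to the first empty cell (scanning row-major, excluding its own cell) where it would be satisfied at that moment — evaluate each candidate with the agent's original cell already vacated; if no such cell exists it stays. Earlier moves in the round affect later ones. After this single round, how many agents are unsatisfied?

3

Initially unsatisfied (in order): (0,2), (1,0), (4,3), (4,4).
  (0,2): no empty cell satisfies it; stays.
  (1,0): no empty cell satisfies it; stays.
  (4,3): no empty cell satisfies it; stays.
  (4,4) → (2,3).
Resulting grid:
N N N S S
N - S S S
S S S S S
S S S S S
S S - N -
Unsatisfied now: (0,2), (1,0), (4,3).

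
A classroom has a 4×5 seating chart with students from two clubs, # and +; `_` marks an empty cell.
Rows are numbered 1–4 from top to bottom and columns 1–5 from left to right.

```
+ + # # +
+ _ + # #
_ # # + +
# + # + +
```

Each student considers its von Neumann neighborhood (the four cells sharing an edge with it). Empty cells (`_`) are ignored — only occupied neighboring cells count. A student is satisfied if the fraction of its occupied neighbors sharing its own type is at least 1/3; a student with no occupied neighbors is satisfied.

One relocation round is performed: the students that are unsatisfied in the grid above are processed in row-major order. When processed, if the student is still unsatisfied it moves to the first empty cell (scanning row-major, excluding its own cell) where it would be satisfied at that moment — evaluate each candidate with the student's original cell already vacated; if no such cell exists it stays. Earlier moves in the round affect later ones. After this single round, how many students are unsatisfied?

0

Initially unsatisfied (in order): (1,5), (2,3), (4,1), (4,2).
  (1,5) → (2,2).
  (2,3) → (3,1).
  (4,1) → (1,5).
  (4,2) → (4,1).
Resulting grid:
+ + # # #
+ + _ # #
+ # # + +
+ _ # + +
All satisfied now.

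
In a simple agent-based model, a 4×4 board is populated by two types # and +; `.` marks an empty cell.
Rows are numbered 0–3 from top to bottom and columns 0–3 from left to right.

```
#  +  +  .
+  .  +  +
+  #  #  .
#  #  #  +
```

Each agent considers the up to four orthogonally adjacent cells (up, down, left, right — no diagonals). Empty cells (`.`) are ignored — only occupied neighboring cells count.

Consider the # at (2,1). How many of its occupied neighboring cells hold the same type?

2

Occupied neighbors of (2,1): (3,1)=#, (2,0)=+, (2,2)=#.
Same type (#): 2 of 3.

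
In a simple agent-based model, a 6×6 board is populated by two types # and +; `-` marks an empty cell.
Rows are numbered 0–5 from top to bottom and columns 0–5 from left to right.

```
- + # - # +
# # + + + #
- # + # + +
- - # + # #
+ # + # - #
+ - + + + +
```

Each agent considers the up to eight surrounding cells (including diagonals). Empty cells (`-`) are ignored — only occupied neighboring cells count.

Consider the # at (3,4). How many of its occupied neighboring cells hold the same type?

Occupied neighbors of (3,4): (2,3)=#, (2,4)=+, (2,5)=+, (3,3)=+, (3,5)=#, (4,3)=#, (4,5)=#.
Same type (#): 4 of 7.

4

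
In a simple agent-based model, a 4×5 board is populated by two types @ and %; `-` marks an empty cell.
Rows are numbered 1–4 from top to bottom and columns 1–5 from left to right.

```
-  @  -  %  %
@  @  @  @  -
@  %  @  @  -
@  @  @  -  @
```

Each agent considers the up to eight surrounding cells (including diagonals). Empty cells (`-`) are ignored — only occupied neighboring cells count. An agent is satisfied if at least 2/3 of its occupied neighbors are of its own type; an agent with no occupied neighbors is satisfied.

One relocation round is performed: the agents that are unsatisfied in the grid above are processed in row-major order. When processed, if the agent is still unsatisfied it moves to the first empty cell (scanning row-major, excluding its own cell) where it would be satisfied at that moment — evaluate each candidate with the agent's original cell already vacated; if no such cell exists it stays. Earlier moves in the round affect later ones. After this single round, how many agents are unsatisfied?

0

Initially unsatisfied (in order): (1,4), (1,5), (2,4), (3,2).
  (1,4): no empty cell satisfies it; stays.
  (1,5): no empty cell satisfies it; stays.
  (2,4) → (1,1).
  (3,2) → (2,5).
Resulting grid:
@ @ - % %
@ @ @ - %
@ - @ @ -
@ @ @ - @
All satisfied now.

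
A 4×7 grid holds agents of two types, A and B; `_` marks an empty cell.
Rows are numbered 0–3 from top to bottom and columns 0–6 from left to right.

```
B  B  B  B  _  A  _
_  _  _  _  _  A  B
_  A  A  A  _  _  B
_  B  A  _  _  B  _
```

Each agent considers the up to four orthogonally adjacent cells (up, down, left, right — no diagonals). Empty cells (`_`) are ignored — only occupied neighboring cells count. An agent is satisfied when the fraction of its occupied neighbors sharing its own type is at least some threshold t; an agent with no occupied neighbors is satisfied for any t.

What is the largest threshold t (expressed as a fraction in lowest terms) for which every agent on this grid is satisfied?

Row 0: (0,0)B 1/1 · (0,1)B 2/2 · (0,2)B 2/2 · (0,3)B 1/1 · (0,5)A 1/1
Row 1: (1,5)A 1/2 · (1,6)B 1/2
Row 2: (2,1)A 1/2 · (2,2)A 3/3 · (2,3)A 1/1 · (2,6)B 1/1
Row 3: (3,1)B 0/2 · (3,2)A 1/2 · (3,5)B — no occupied neighbors
The smallest same-type fraction is 0/2 at (3,1), which reduces to 0/1. Any threshold above that leaves this agent unsatisfied.

0/1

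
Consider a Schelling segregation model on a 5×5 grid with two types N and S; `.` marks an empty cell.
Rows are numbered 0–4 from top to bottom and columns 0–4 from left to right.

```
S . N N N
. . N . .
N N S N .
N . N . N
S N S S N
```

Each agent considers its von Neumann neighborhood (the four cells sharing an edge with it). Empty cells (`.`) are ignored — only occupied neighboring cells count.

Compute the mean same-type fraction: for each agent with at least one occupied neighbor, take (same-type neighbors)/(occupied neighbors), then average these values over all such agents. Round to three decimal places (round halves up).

0.490

Row 0: (0,0)S — no occupied neighbors · (0,2)N 2/2 · (0,3)N 2/2 · (0,4)N 1/1
Row 1: (1,2)N 1/2
Row 2: (2,0)N 2/2 · (2,1)N 1/2 · (2,2)S 0/4 · (2,3)N 0/1
Row 3: (3,0)N 1/2 · (3,2)N 0/2 · (3,4)N 1/1
Row 4: (4,0)S 0/2 · (4,1)N 0/2 · (4,2)S 1/3 · (4,3)S 1/2 · (4,4)N 1/2
Sum over 16 agents: 2/2 + 2/2 + 1/1 + 1/2 + 2/2 + 1/2 + 0/4 + 0/1 + 1/2 + 0/2 + 1/1 + 0/2 + 0/2 + 1/3 + 1/2 + 1/2 = 47/6; mean = 47/6 ÷ 16 = 47/96 = 0.489583… → 0.490.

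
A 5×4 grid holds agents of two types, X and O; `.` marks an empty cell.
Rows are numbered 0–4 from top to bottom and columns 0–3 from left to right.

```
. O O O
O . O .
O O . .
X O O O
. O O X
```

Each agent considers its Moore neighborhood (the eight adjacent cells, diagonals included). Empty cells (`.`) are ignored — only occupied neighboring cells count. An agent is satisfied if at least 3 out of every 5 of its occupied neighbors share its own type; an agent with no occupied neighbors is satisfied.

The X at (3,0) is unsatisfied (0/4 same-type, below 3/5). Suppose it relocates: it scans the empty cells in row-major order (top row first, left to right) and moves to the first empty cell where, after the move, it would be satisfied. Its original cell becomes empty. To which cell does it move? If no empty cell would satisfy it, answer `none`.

Vacating (3,0). Empty cells in order:
  (0,0): 0/2 same-type → still unsatisfied.
  (1,1): 0/6 same-type → still unsatisfied.
  (1,3): 0/3 same-type → still unsatisfied.
  (2,2): 0/5 same-type → still unsatisfied.
  (2,3): 0/3 same-type → still unsatisfied.
  (4,0): 0/2 same-type → still unsatisfied.

none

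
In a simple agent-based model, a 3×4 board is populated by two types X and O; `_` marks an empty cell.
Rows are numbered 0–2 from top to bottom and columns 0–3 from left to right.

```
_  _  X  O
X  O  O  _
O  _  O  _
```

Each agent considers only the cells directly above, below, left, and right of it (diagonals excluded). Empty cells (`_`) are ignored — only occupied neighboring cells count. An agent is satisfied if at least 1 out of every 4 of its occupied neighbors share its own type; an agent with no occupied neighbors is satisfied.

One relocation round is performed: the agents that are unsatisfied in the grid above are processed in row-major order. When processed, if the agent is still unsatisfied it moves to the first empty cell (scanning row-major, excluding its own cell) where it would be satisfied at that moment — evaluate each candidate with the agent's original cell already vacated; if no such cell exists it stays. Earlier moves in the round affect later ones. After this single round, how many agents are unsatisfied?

0

Initially unsatisfied (in order): (0,2), (0,3), (1,0), (2,0).
  (0,2) → (0,0).
  (0,3): now satisfied by earlier moves; stays.
  (1,0): now satisfied by earlier moves; stays.
  (2,0) → (0,1).
Resulting grid:
X O _ O
X O O _
_ _ O _
All satisfied now.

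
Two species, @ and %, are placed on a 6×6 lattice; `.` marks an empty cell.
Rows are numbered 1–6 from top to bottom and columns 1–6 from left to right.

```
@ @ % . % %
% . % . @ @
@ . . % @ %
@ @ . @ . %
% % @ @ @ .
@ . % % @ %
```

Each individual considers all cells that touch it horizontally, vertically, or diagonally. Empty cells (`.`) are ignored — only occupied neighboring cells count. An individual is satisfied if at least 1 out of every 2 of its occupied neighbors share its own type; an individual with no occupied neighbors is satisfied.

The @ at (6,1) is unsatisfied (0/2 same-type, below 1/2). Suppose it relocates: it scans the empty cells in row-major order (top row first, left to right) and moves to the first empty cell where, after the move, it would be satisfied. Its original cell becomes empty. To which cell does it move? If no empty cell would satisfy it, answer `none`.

Vacating (6,1). Empty cells in order:
  (1,4): 1/4 same-type → still unsatisfied.
  (2,2): 3/6 same-type → satisfied — stop here.

(2,2)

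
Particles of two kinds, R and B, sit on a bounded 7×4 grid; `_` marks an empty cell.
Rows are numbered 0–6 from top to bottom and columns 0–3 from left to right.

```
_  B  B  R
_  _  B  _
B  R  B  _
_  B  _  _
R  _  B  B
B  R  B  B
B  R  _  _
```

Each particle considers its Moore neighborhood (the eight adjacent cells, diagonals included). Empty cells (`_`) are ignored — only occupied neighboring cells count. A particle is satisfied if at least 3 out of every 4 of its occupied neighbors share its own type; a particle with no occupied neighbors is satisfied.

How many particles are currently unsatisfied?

13

Row 0: (0,1)B 2/2 ok · (0,2)B 2/3 unhappy · (0,3)R 0/2 unhappy
Row 1: (1,2)B 3/5 unhappy
Row 2: (2,0)B 1/2 unhappy · (2,1)R 0/4 unhappy · (2,2)B 2/3 unhappy
Row 3: (3,1)B 3/5 unhappy
Row 4: (4,0)R 1/3 unhappy · (4,2)B 4/5 ok · (4,3)B 3/3 ok
Row 5: (5,0)B 1/4 unhappy · (5,1)R 2/6 unhappy · (5,2)B 3/5 unhappy · (5,3)B 3/3 ok
Row 6: (6,0)B 1/3 unhappy · (6,1)R 1/4 unhappy
Unsatisfied: (0,2), (0,3), (1,2), (2,0), (2,1), (2,2), (3,1), (4,0), (5,0), (5,1), (5,2), (6,0), (6,1) — 13 in total.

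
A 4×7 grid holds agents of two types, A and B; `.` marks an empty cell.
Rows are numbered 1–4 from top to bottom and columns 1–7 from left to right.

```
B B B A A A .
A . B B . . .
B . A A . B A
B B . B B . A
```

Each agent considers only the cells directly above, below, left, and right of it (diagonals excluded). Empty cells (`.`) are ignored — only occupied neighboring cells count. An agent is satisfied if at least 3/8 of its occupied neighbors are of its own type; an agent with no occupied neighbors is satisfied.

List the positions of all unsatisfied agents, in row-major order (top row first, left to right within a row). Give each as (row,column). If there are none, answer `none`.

(1,4), (2,1), (2,4), (3,4), (3,6)

Row 1: (1,1)B 1/2 satisfied · (1,2)B 2/2 satisfied · (1,3)B 2/3 satisfied · (1,4)A 1/3 not · (1,5)A 2/2 satisfied · (1,6)A 1/1 satisfied
Row 2: (2,1)A 0/2 not · (2,3)B 2/3 satisfied · (2,4)B 1/3 not
Row 3: (3,1)B 1/2 satisfied · (3,3)A 1/2 satisfied · (3,4)A 1/3 not · (3,6)B 0/1 not · (3,7)A 1/2 satisfied
Row 4: (4,1)B 2/2 satisfied · (4,2)B 1/1 satisfied · (4,4)B 1/2 satisfied · (4,5)B 1/1 satisfied · (4,7)A 1/1 satisfied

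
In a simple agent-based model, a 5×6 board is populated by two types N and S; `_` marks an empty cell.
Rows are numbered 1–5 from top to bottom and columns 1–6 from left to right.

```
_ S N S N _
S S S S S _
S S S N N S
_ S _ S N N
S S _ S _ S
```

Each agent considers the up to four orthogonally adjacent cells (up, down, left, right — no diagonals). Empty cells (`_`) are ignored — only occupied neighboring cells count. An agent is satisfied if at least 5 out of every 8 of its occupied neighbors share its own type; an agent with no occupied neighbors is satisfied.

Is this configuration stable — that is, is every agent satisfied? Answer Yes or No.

No

(1,2)S 1/2 not
(1,3)N 0/3 not
(1,4)S 1/3 not
(1,5)N 0/2 not
(2,1)S 2/2 satisfied
(2,2)S 4/4 satisfied
(2,3)S 3/4 satisfied
(2,4)S 3/4 satisfied
(2,5)S 1/3 not
(3,1)S 2/2 satisfied
(3,2)S 4/4 satisfied
(3,3)S 2/3 satisfied
(3,4)N 1/4 not
(3,5)N 2/4 not
(3,6)S 0/2 not
(4,2)S 2/2 satisfied
(4,4)S 1/3 not
(4,5)N 2/3 satisfied
(4,6)N 1/3 not
(5,1)S 1/1 satisfied
(5,2)S 2/2 satisfied
(5,4)S 1/1 satisfied
(5,6)S 0/1 not
For instance (1,2) has only 1/2 same-type neighbors, below 5/8.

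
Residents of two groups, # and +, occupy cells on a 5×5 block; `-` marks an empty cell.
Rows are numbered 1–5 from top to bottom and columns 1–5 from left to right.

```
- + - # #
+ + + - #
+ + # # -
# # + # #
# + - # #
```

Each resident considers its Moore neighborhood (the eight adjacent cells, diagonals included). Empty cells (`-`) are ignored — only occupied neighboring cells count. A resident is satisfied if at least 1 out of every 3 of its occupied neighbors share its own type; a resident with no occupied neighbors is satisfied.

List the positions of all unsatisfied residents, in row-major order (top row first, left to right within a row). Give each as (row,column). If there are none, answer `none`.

(4,3), (5,2)

(1,2)+ 3/3 ok
(1,4)# 2/3 ok
(1,5)# 2/2 ok
(2,1)+ 4/4 ok
(2,2)+ 5/6 ok
(2,3)+ 3/6 ok
(2,5)# 3/3 ok
(3,1)+ 3/5 ok
(3,2)+ 5/8 ok
(3,3)# 3/7 ok
(3,4)# 4/6 ok
(4,1)# 2/5 ok
(4,2)# 3/7 ok
(4,3)+ 2/7 unhappy
(4,4)# 5/6 ok
(4,5)# 4/4 ok
(5,1)# 2/3 ok
(5,2)+ 1/4 unhappy
(5,4)# 3/4 ok
(5,5)# 3/3 ok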